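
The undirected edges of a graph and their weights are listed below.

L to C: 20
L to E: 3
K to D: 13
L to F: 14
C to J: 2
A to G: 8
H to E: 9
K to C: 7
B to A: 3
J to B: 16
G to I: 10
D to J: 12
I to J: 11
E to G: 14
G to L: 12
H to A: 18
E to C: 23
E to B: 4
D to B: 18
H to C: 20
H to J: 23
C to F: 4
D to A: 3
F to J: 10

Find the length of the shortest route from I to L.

22

Compare a few routes:
I - G - E - L: 10+14+3 = 27
I - G - A - B - E - L: 10+8+3+4+3 = 28
I - G - L: 10+12 = 22
The minimum is 22 via I - G - L.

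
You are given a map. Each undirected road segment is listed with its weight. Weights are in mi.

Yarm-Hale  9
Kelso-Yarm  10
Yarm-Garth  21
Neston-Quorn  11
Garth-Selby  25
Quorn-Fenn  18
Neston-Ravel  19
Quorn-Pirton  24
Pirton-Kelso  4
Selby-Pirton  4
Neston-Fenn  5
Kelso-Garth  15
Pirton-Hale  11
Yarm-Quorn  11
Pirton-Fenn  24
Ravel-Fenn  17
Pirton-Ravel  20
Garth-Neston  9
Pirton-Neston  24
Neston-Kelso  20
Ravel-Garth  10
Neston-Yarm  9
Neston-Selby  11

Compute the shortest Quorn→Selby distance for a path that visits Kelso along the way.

29 mi

Best Quorn to Kelso: Quorn → Yarm → Kelso costing 21
Best Kelso to Selby: Kelso → Pirton → Selby costing 8
Total via Kelso: 21 + 8 = 29 mi.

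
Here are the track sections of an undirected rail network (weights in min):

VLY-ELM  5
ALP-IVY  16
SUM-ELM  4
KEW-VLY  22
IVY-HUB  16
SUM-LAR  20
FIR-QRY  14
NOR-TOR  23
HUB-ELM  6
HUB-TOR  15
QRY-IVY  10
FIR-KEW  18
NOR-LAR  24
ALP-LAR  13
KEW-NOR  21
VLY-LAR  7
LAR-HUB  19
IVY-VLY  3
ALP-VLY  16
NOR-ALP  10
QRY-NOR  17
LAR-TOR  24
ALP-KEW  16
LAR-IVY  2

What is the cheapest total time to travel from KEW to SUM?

Shortest distances from KEW:
KEW: 0
ALP: 16  (via KEW)
FIR: 18  (via KEW)
NOR: 21  (via KEW)
VLY: 22  (via KEW)
IVY: 25  (via VLY)
ELM: 27  (via VLY)
LAR: 27  (via IVY)
SUM: 31  (via ELM)
Shortest route: KEW–VLY–ELM–SUM = 31 min.

31 min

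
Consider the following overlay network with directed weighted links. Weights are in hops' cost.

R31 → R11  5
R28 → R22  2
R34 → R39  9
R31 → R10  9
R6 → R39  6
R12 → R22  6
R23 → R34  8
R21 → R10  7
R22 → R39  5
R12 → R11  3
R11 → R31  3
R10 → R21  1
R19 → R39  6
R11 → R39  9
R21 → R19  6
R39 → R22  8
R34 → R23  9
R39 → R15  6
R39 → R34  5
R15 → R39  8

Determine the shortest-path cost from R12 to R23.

25 hops' cost

Settle nodes by increasing distance from R12:
R12: 0
R11: 3  (via R12)
R31: 6  (via R11)
R22: 6  (via R12)
R39: 11  (via R22)
R10: 15  (via R31)
R21: 16  (via R10)
R34: 16  (via R39)
R15: 17  (via R39)
R19: 22  (via R21)
R23: 25  (via R34)
Shortest route: R12–R22–R39–R34–R23 = 25 hops' cost.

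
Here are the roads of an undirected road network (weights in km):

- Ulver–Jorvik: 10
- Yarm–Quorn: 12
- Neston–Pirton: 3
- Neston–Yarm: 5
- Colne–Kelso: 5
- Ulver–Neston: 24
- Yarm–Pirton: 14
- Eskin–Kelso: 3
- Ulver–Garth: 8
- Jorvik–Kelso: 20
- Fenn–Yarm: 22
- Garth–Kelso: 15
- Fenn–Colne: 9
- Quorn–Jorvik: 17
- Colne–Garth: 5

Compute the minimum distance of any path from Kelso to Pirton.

Settle nodes by increasing distance from Kelso:
Kelso: 0
Eskin: 3  (via Kelso)
Colne: 5  (via Kelso)
Garth: 10  (via Colne)
Fenn: 14  (via Colne)
Ulver: 18  (via Garth)
Jorvik: 20  (via Kelso)
Yarm: 36  (via Fenn)
Quorn: 37  (via Jorvik)
Neston: 41  (via Yarm)
Pirton: 44  (via Neston)
Shortest route: Kelso–Colne–Fenn–Yarm–Neston–Pirton = 44 km.

44 km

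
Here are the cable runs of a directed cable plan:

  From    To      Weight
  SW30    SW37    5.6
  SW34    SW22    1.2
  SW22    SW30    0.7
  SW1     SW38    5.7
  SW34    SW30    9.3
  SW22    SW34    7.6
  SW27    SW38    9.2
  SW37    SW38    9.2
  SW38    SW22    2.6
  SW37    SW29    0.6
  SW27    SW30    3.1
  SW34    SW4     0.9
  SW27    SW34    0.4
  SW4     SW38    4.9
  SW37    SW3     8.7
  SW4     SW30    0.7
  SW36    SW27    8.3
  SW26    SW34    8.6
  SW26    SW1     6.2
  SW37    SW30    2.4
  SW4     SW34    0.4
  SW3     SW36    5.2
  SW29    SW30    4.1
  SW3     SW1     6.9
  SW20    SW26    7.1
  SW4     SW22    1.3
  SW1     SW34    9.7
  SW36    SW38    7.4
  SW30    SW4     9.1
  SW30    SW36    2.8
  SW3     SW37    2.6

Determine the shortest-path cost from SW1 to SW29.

Enumerating some paths:
SW1–SW34–SW22–SW30–SW37–SW29: 9.7+1.2+0.7+5.6+0.6 = 17.8
SW1–SW38–SW22–SW30–SW37–SW29: 5.7+2.6+0.7+5.6+0.6 = 15.2
SW1–SW34–SW4–SW30–SW37–SW29: 9.7+0.9+0.7+5.6+0.6 = 17.5
The minimum is 15.2 via SW1–SW38–SW22–SW30–SW37–SW29.

15.2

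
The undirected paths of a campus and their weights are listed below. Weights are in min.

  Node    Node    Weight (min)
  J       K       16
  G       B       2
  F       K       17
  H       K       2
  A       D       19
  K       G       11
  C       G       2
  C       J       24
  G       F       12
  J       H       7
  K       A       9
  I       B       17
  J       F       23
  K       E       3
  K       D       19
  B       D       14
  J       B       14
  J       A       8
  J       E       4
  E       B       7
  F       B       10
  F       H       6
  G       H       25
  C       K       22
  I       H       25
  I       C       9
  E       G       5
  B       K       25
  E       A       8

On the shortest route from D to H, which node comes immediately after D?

Candidate routes:
D - K - H: 19+2 = 21
D - B - G - E - K - H: 14+2+5+3+2 = 26
D - B - E - K - H: 14+7+3+2 = 26
Cheapest is D - K - H at 21 min.
So from D the first move is to K.

K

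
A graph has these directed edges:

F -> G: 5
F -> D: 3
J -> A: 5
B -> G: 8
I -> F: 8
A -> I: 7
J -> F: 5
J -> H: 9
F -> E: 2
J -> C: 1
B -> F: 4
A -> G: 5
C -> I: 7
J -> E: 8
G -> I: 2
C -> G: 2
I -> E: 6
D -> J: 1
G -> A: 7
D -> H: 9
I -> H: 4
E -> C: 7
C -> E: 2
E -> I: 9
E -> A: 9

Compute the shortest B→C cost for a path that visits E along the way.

13

Best B to E: B–F–E costing 6
Best E to C: E–C costing 7
Total via E: 6 + 7 = 13.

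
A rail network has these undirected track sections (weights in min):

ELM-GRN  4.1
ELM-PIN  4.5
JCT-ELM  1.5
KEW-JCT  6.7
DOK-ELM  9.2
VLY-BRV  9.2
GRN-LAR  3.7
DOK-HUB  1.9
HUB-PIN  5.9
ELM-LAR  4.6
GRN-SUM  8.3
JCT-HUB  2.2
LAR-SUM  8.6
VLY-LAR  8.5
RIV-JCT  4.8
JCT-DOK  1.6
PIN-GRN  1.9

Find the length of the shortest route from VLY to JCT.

14.6 min

Settle nodes by increasing distance from VLY:
VLY: 0
LAR: 8.5  (via VLY)
BRV: 9.2  (via VLY)
GRN: 12.2  (via LAR)
ELM: 13.1  (via LAR)
PIN: 14.1  (via GRN)
JCT: 14.6  (via ELM)
Shortest route: VLY → LAR → ELM → JCT = 14.6 min.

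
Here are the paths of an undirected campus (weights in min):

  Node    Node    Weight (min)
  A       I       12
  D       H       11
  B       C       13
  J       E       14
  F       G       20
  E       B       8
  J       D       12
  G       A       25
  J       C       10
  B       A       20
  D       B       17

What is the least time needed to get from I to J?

Shortest distances from I:
I: 0
A: 12  (via I)
B: 32  (via A)
G: 37  (via A)
E: 40  (via B)
C: 45  (via B)
D: 49  (via B)
J: 54  (via E)
Shortest route: I–A–B–E–J = 54 min.

54 min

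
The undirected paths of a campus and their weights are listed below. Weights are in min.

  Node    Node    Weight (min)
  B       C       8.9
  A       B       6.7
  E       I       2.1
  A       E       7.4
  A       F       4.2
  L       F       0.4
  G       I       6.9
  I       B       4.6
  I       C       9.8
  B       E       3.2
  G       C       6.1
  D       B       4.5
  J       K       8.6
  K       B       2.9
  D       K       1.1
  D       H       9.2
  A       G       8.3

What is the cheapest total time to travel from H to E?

16.4 min

Shortest distances from H:
H: 0
D: 9.2  (via H)
K: 10.3  (via D)
B: 13.2  (via K)
E: 16.4  (via B)
Shortest route: H → D → K → B → E = 16.4 min.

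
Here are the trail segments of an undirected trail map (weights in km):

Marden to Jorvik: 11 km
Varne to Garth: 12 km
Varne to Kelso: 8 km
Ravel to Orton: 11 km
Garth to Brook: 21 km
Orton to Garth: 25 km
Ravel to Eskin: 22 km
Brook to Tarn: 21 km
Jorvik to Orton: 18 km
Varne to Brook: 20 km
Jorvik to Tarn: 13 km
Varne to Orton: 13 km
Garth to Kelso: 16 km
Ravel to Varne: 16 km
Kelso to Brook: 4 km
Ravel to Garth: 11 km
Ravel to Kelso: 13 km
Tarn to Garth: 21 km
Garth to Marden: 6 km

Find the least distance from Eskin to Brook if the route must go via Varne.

50 km

Shortest Eskin→Varne: Eskin–Ravel–Varne = 38
Best Varne to Brook: Varne–Kelso–Brook costing 12
Total via Varne: 38 + 12 = 50 km.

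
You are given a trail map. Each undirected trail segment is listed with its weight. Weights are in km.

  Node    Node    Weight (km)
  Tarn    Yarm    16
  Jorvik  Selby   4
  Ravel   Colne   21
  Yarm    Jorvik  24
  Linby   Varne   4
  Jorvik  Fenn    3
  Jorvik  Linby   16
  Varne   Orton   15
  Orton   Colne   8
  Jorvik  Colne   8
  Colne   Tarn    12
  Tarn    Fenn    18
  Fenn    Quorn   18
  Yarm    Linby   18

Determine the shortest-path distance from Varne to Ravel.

44 km

Candidate routes:
Varne–Linby–Jorvik–Colne–Ravel: 4+16+8+21 = 49
Varne–Orton–Colne–Ravel: 15+8+21 = 44
The minimum is 44 km via Varne–Orton–Colne–Ravel.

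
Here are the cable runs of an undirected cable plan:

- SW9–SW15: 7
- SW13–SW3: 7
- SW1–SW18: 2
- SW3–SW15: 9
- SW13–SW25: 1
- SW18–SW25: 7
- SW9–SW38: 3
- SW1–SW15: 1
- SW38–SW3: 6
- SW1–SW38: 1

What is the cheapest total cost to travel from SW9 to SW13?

Shortest distances from SW9:
SW9: 0
SW38: 3  (via SW9)
SW1: 4  (via SW38)
SW15: 5  (via SW1)
SW18: 6  (via SW1)
SW3: 9  (via SW38)
SW25: 13  (via SW18)
SW13: 14  (via SW25)
Shortest route: SW9 → SW38 → SW1 → SW18 → SW25 → SW13 = 14.

14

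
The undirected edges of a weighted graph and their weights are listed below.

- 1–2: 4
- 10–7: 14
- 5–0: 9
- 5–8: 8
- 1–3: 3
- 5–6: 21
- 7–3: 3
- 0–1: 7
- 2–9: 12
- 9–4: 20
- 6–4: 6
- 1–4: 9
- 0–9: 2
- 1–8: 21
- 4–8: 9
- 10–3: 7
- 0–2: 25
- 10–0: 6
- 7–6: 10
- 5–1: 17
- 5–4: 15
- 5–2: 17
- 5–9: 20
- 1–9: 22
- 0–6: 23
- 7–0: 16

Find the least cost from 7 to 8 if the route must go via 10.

33

Best 7 to 10: 7 → 3 → 10 costing 10
Shortest 10→8: 10 → 0 → 5 → 8 = 23
Total via 10: 10 + 23 = 33.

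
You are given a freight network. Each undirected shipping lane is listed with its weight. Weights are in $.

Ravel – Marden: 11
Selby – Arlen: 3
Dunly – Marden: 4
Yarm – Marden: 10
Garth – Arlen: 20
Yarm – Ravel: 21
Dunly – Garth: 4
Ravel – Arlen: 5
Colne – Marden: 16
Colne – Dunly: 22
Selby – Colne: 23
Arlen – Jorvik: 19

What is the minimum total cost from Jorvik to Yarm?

Running Dijkstra from Jorvik:
Jorvik: 0
Arlen: 19  (via Jorvik)
Selby: 22  (via Arlen)
Ravel: 24  (via Arlen)
Marden: 35  (via Ravel)
Dunly: 39  (via Marden)
Garth: 39  (via Arlen)
Colne: 45  (via Selby)
Yarm: 45  (via Ravel)
Shortest route: Jorvik → Arlen → Ravel → Yarm = $45.

$45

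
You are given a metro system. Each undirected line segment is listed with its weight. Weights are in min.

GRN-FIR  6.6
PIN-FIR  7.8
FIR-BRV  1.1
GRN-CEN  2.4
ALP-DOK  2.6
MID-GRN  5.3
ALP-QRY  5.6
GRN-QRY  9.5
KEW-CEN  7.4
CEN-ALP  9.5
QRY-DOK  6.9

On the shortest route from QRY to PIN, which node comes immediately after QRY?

GRN

Enumerating some paths:
QRY–GRN–FIR–PIN: 9.5+6.6+7.8 = 23.9
QRY–ALP–CEN–GRN–FIR–PIN: 5.6+9.5+2.4+6.6+7.8 = 31.9
Cheapest is QRY–GRN–FIR–PIN at 23.9 min.
So from QRY the first move is to GRN.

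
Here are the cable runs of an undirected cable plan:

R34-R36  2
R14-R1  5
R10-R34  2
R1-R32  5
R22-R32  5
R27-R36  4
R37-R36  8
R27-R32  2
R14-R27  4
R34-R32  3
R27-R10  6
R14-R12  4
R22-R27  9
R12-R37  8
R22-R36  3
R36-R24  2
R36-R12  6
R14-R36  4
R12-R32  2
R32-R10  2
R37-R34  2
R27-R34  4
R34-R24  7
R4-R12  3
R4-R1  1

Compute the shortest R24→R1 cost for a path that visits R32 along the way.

Best R24 to R32: R24 → R36 → R34 → R32 costing 7
Shortest R32→R1: R32 → R1 = 5
Total via R32: 7 + 5 = 12.

12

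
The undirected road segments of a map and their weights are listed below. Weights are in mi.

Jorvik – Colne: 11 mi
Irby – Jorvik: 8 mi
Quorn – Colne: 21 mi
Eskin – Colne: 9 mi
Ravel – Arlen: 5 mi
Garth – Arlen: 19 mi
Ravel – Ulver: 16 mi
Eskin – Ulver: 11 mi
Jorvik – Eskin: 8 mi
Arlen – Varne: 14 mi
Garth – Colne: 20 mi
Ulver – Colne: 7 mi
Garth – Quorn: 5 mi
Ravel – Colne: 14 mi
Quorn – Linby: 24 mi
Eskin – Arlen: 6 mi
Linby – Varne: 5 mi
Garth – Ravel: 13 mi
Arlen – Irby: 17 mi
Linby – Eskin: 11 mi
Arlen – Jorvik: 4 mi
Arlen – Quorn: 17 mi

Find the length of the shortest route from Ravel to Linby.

Settle nodes by increasing distance from Ravel:
Ravel: 0
Arlen: 5  (via Ravel)
Jorvik: 9  (via Arlen)
Eskin: 11  (via Arlen)
Garth: 13  (via Ravel)
Colne: 14  (via Ravel)
Ulver: 16  (via Ravel)
Irby: 17  (via Jorvik)
Quorn: 18  (via Garth)
Varne: 19  (via Arlen)
Linby: 22  (via Eskin)
Shortest route: Ravel → Arlen → Eskin → Linby = 22 mi.

22 mi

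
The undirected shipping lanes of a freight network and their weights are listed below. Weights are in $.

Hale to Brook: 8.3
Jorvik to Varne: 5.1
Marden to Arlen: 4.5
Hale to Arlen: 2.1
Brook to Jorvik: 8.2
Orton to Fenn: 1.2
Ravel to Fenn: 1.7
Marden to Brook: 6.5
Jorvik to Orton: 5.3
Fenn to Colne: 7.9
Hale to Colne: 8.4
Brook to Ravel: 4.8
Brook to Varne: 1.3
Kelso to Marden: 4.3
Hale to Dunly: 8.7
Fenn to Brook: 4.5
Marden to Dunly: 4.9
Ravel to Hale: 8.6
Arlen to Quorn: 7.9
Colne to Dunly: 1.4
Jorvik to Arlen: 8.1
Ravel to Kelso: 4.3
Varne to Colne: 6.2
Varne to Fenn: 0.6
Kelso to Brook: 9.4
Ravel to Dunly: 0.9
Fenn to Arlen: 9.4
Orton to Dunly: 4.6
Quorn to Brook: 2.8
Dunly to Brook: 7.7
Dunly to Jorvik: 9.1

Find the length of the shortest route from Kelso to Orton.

Settle nodes by increasing distance from Kelso:
Kelso: 0
Marden: 4.3  (via Kelso)
Ravel: 4.3  (via Kelso)
Dunly: 5.2  (via Ravel)
Fenn: 6  (via Ravel)
Colne: 6.6  (via Dunly)
Varne: 6.6  (via Fenn)
Orton: 7.2  (via Fenn)
Shortest route: Kelso → Ravel → Fenn → Orton = $7.2.

$7.2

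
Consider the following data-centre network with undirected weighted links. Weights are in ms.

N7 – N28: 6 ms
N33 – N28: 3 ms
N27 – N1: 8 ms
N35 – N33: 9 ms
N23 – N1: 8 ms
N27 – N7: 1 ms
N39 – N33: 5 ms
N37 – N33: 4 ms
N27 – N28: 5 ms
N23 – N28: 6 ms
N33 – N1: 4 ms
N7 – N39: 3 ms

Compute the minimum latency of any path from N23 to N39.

14 ms

Enumerating some paths:
N23 → N28 → N7 → N39: 6+6+3 = 15
N23 → N28 → N27 → N7 → N39: 6+5+1+3 = 15
N23 → N28 → N33 → N39: 6+3+5 = 14
The minimum is 14 ms via N23 → N28 → N33 → N39.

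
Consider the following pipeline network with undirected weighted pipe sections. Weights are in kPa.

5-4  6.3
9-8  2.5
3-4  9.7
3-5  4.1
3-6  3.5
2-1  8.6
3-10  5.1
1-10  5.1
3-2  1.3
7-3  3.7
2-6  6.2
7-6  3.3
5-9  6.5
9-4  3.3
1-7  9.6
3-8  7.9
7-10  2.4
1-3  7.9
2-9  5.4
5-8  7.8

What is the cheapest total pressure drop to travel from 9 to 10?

11.8 kPa

Shortest distances from 9:
9: 0
8: 2.5  (via 9)
4: 3.3  (via 9)
2: 5.4  (via 9)
5: 6.5  (via 9)
3: 6.7  (via 2)
6: 10.2  (via 3)
7: 10.4  (via 3)
10: 11.8  (via 3)
Shortest route: 9 → 2 → 3 → 10 = 11.8 kPa.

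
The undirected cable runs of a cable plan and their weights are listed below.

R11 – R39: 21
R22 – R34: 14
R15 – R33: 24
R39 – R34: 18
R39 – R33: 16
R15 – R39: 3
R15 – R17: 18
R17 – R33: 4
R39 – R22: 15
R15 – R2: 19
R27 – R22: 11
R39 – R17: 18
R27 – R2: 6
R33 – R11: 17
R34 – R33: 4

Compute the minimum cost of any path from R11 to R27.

Running Dijkstra from R11:
R11: 0
R33: 17  (via R11)
R39: 21  (via R11)
R34: 21  (via R33)
R17: 21  (via R33)
R15: 24  (via R39)
R22: 35  (via R34)
R2: 43  (via R15)
R27: 46  (via R22)
Shortest route: R11 → R33 → R34 → R22 → R27 = 46.

46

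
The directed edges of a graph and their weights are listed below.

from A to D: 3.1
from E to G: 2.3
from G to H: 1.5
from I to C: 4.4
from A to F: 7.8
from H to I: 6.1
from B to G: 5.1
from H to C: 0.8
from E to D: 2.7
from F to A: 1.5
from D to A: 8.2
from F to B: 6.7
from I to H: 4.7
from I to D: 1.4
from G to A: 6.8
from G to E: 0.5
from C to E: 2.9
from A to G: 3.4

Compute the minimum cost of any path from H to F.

20.6

Settle nodes by increasing distance from H:
H: 0
C: 0.8  (via H)
E: 3.7  (via C)
G: 6  (via E)
I: 6.1  (via H)
D: 6.4  (via E)
A: 12.8  (via G)
F: 20.6  (via A)
Shortest route: H → C → E → G → A → F = 20.6.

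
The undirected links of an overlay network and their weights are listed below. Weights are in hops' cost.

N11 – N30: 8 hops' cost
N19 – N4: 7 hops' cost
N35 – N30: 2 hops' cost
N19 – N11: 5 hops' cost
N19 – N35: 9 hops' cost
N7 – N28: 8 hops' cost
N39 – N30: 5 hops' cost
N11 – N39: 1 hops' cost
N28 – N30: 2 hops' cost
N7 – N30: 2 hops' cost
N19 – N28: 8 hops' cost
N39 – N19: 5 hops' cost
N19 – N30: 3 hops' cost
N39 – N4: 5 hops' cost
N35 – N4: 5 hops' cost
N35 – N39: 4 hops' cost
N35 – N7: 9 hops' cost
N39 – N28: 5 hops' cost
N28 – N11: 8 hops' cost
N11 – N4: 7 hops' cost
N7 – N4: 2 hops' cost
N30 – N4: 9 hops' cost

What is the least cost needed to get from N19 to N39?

Compare a few routes:
N19 → N11 → N39: 5+1 = 6
N19 → N39: 5 = 5
N19 → N30 → N39: 3+5 = 8
The minimum is 5 hops' cost via N19 → N39.

5 hops' cost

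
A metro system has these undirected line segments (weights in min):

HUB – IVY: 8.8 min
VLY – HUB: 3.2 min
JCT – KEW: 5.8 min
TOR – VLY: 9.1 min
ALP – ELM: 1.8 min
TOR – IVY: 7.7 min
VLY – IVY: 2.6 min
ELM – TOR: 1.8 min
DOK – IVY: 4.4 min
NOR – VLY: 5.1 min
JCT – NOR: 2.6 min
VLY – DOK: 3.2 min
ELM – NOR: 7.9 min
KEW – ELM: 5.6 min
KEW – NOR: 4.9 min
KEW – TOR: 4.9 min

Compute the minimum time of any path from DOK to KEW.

13.2 min

Compare a few routes:
DOK → IVY → TOR → KEW: 4.4+7.7+4.9 = 17
DOK → VLY → NOR → JCT → KEW: 3.2+5.1+2.6+5.8 = 16.7
DOK → VLY → NOR → KEW: 3.2+5.1+4.9 = 13.2
Cheapest is DOK → VLY → NOR → KEW at 13.2 min.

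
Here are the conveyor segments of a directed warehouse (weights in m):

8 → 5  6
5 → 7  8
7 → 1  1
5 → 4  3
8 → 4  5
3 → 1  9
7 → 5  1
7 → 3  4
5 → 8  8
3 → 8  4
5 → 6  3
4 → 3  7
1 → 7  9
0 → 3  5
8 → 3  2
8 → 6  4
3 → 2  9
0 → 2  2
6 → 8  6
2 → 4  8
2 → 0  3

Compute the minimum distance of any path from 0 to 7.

23 m

Shortest distances from 0:
0: 0
2: 2  (via 0)
3: 5  (via 0)
8: 9  (via 3)
4: 10  (via 2)
6: 13  (via 8)
1: 14  (via 3)
5: 15  (via 8)
7: 23  (via 1)
Shortest route: 0 → 3 → 1 → 7 = 23 m.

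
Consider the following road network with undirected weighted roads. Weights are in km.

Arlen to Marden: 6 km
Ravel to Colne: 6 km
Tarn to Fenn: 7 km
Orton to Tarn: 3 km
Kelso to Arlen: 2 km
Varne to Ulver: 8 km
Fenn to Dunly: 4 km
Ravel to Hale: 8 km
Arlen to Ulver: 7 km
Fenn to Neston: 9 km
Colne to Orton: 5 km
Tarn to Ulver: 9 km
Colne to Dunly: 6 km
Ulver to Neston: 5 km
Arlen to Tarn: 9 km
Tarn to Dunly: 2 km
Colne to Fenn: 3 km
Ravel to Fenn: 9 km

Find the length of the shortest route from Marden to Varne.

21 km

Running Dijkstra from Marden:
Marden: 0
Arlen: 6  (via Marden)
Kelso: 8  (via Arlen)
Ulver: 13  (via Arlen)
Tarn: 15  (via Arlen)
Dunly: 17  (via Tarn)
Orton: 18  (via Tarn)
Neston: 18  (via Ulver)
Varne: 21  (via Ulver)
Shortest route: Marden → Arlen → Ulver → Varne = 21 km.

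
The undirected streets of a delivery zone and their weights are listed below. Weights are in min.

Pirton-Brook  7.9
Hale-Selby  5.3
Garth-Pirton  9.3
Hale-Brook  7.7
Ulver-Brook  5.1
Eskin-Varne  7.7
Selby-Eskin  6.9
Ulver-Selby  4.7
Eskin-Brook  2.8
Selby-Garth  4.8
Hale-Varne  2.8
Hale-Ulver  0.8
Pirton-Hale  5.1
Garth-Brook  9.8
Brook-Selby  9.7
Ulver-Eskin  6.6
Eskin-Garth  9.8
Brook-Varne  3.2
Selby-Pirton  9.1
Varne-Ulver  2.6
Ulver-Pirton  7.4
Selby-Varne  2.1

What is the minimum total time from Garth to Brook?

9.8 min

Settle nodes by increasing distance from Garth:
Garth: 0
Selby: 4.8  (via Garth)
Varne: 6.9  (via Selby)
Pirton: 9.3  (via Garth)
Ulver: 9.5  (via Selby)
Hale: 9.7  (via Varne)
Eskin: 9.8  (via Garth)
Brook: 9.8  (via Garth)
Shortest route: Garth → Brook = 9.8 min.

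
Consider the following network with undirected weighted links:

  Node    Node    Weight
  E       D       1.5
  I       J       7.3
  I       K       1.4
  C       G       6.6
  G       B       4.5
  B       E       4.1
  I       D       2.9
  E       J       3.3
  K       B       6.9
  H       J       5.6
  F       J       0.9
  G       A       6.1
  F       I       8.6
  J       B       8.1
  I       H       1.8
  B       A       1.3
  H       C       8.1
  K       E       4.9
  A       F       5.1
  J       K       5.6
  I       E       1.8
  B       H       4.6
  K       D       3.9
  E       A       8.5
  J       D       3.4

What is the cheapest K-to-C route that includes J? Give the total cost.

Best K to J: K → J costing 5.6
Best J to C: J → H → C costing 13.7
Total via J: 5.6 + 13.7 = 19.3.

19.3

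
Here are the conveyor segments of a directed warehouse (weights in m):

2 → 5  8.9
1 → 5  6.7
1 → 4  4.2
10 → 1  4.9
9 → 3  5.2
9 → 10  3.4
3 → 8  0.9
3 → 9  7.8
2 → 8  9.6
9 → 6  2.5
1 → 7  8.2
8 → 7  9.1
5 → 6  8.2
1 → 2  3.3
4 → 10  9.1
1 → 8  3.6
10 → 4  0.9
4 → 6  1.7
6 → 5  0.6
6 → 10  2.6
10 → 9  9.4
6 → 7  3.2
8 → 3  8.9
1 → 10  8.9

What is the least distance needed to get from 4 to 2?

Settle nodes by increasing distance from 4:
4: 0
6: 1.7  (via 4)
5: 2.3  (via 6)
10: 4.3  (via 6)
7: 4.9  (via 6)
1: 9.2  (via 10)
2: 12.5  (via 1)
Shortest route: 4–6–10–1–2 = 12.5 m.

12.5 m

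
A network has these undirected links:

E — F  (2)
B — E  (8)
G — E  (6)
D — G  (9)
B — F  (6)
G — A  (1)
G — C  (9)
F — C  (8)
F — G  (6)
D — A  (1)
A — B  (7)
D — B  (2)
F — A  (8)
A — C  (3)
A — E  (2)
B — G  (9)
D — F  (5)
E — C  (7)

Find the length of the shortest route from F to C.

7

Running Dijkstra from F:
F: 0
E: 2  (via F)
A: 4  (via E)
D: 5  (via F)
G: 5  (via A)
B: 6  (via F)
C: 7  (via A)
Shortest route: F–E–A–C = 7.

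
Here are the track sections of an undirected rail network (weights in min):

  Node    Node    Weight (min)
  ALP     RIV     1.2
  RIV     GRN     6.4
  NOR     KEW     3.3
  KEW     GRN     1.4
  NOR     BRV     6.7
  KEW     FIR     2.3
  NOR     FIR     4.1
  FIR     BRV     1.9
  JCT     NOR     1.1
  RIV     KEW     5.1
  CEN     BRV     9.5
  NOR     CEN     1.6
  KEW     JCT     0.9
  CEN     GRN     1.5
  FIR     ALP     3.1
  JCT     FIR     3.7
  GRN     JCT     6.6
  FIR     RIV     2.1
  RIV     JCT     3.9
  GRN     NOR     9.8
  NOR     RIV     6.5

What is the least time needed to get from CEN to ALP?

7.8 min

Compare a few routes:
CEN–NOR–JCT–RIV–ALP: 1.6+1.1+3.9+1.2 = 7.8
CEN–GRN–KEW–FIR–ALP: 1.5+1.4+2.3+3.1 = 8.3
The minimum is 7.8 min via CEN–NOR–JCT–RIV–ALP.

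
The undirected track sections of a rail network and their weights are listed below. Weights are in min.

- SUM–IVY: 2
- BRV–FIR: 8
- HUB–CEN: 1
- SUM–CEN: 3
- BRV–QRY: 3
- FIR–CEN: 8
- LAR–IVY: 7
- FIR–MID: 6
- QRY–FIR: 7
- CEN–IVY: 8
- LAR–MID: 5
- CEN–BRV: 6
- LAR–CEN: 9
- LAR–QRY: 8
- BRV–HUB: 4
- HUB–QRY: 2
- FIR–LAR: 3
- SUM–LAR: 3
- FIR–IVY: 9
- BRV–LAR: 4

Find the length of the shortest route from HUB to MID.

Shortest distances from HUB:
HUB: 0
CEN: 1  (via HUB)
QRY: 2  (via HUB)
BRV: 4  (via HUB)
SUM: 4  (via CEN)
IVY: 6  (via SUM)
LAR: 7  (via SUM)
FIR: 9  (via CEN)
MID: 12  (via LAR)
Shortest route: HUB → CEN → SUM → LAR → MID = 12 min.

12 min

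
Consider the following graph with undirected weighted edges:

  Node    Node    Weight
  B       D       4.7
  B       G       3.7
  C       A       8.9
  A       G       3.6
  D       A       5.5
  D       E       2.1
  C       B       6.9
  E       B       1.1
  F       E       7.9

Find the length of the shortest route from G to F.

12.7

Candidate routes:
G–B–E–F: 3.7+1.1+7.9 = 12.7
G–B–D–E–F: 3.7+4.7+2.1+7.9 = 18.4
The minimum is 12.7 via G–B–E–F.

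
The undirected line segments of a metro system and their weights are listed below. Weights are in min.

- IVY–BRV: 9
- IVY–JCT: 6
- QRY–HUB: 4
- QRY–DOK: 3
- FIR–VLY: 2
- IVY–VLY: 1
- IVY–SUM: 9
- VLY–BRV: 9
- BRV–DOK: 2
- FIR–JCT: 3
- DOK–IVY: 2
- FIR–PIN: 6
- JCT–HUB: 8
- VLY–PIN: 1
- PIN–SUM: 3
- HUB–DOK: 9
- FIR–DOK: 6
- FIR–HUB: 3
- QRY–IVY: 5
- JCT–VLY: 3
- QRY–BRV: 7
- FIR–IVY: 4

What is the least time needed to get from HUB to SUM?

Settle nodes by increasing distance from HUB:
HUB: 0
FIR: 3  (via HUB)
QRY: 4  (via HUB)
VLY: 5  (via FIR)
JCT: 6  (via FIR)
PIN: 6  (via VLY)
IVY: 6  (via VLY)
DOK: 7  (via QRY)
SUM: 9  (via PIN)
Shortest route: HUB–FIR–VLY–PIN–SUM = 9 min.

9 min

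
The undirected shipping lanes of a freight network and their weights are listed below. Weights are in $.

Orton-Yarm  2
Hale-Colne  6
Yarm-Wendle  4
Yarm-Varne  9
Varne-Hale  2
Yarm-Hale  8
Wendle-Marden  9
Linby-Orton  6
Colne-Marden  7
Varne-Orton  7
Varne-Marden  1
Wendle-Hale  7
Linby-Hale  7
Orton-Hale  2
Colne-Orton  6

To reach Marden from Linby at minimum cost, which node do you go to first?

Candidate routes:
Linby → Orton → Varne → Marden: 6+7+1 = 14
Linby → Orton → Hale → Varne → Marden: 6+2+2+1 = 11
Linby → Hale → Varne → Marden: 7+2+1 = 10
The minimum is $10 via Linby → Hale → Varne → Marden.
So from Linby the first move is to Hale.

Hale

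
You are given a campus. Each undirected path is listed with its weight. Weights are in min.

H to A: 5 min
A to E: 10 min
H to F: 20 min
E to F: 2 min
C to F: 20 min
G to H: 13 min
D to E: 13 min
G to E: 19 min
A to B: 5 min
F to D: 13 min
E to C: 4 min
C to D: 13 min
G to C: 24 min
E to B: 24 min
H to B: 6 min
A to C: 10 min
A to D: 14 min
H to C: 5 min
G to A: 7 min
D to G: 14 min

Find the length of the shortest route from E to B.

Enumerating some paths:
E → C → H → B: 4+5+6 = 15
E → C → H → A → B: 4+5+5+5 = 19
Cheapest is E → C → H → B at 15 min.

15 min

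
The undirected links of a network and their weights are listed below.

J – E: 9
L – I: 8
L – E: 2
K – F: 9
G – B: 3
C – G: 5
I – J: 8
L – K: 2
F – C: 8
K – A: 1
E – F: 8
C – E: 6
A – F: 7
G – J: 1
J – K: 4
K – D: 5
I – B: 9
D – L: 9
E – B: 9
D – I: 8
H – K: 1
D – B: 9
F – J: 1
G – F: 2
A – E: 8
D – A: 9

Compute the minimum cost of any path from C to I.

14

Enumerating some paths:
C - E - L - I: 6+2+8 = 16
C - G - J - I: 5+1+8 = 14
C - F - J - I: 8+1+8 = 17
C - G - F - J - I: 5+2+1+8 = 16
Cheapest is C - G - J - I at 14.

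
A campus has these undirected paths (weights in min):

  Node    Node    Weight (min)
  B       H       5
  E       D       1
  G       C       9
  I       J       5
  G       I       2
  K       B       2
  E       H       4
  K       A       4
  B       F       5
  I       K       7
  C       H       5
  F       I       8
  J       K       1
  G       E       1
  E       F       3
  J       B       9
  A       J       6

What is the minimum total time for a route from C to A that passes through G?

Best C to G: C–G costing 9
Shortest G→A: G–I–J–K–A = 12
Total via G: 9 + 12 = 21 min.

21 min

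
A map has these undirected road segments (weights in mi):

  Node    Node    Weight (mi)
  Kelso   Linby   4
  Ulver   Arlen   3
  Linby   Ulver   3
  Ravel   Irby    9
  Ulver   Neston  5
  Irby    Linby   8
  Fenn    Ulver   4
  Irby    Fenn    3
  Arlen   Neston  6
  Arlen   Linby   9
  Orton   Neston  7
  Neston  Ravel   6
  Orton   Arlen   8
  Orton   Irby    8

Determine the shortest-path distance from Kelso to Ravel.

Enumerating some paths:
Kelso–Linby–Ulver–Neston–Ravel: 4+3+5+6 = 18
Kelso–Linby–Irby–Ravel: 4+8+9 = 21
Cheapest is Kelso–Linby–Ulver–Neston–Ravel at 18 mi.

18 mi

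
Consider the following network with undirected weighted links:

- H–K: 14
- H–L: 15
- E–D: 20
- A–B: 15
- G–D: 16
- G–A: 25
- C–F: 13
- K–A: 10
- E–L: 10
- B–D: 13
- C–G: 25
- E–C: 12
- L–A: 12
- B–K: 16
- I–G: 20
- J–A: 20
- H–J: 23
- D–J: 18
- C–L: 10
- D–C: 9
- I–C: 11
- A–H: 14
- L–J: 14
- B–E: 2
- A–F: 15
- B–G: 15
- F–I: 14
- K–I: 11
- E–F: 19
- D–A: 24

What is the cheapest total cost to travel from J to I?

35

Shortest distances from J:
J: 0
L: 14  (via J)
D: 18  (via J)
A: 20  (via J)
H: 23  (via J)
C: 24  (via L)
E: 24  (via L)
B: 26  (via E)
K: 30  (via A)
G: 34  (via D)
F: 35  (via A)
I: 35  (via C)
Shortest route: J → L → C → I = 35.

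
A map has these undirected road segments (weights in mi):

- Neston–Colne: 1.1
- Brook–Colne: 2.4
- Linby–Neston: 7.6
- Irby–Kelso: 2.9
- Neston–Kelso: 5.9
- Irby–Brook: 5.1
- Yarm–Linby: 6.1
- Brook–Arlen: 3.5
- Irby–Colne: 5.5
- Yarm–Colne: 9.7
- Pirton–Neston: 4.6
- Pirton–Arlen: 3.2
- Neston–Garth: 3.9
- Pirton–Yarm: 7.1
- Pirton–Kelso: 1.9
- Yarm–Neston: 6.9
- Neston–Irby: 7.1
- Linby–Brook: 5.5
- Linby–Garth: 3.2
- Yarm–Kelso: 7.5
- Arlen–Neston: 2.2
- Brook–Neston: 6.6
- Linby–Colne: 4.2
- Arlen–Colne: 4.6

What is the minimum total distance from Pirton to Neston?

4.6 mi

Compare a few routes:
Pirton - Arlen - Neston: 3.2+2.2 = 5.4
Pirton - Neston: 4.6 = 4.6
Pirton - Kelso - Neston: 1.9+5.9 = 7.8
The minimum is 4.6 mi via Pirton - Neston.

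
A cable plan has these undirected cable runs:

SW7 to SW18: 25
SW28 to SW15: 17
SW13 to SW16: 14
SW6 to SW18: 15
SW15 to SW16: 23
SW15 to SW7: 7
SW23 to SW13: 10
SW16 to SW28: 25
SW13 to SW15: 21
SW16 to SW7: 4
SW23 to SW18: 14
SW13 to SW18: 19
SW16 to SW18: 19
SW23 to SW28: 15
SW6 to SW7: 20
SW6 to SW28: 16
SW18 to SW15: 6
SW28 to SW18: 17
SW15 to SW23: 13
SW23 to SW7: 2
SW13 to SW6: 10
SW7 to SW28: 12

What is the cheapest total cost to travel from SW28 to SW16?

Shortest distances from SW28:
SW28: 0
SW7: 12  (via SW28)
SW23: 14  (via SW7)
SW6: 16  (via SW28)
SW16: 16  (via SW7)
Shortest route: SW28–SW7–SW16 = 16.

16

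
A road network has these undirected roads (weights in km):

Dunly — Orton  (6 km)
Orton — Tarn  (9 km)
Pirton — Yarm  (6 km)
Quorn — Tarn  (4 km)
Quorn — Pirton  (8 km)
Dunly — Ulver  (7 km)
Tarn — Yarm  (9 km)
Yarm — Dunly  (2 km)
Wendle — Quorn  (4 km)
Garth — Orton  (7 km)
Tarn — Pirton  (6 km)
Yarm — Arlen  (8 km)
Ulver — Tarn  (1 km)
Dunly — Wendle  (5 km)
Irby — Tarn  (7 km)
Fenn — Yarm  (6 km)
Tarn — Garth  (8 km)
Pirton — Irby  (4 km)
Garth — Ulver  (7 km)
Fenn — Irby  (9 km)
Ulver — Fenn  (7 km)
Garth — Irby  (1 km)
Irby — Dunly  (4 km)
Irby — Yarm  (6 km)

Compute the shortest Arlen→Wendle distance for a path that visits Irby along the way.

Best Arlen to Irby: Arlen–Yarm–Irby costing 14
Best Irby to Wendle: Irby–Dunly–Wendle costing 9
Total via Irby: 14 + 9 = 23 km.

23 km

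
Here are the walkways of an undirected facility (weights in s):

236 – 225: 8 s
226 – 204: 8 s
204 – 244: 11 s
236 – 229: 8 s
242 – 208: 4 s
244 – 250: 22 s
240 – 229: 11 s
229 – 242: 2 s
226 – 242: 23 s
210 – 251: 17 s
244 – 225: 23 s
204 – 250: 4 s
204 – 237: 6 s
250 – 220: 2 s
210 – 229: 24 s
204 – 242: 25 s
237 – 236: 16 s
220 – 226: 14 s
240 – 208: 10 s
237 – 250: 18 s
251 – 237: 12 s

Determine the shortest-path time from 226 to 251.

26 s

Compare a few routes:
226 → 220 → 250 → 237 → 251: 14+2+18+12 = 46
226 → 220 → 250 → 204 → 237 → 251: 14+2+4+6+12 = 38
226 → 204 → 237 → 251: 8+6+12 = 26
226 → 204 → 250 → 237 → 251: 8+4+18+12 = 42
The minimum is 26 s via 226 → 204 → 237 → 251.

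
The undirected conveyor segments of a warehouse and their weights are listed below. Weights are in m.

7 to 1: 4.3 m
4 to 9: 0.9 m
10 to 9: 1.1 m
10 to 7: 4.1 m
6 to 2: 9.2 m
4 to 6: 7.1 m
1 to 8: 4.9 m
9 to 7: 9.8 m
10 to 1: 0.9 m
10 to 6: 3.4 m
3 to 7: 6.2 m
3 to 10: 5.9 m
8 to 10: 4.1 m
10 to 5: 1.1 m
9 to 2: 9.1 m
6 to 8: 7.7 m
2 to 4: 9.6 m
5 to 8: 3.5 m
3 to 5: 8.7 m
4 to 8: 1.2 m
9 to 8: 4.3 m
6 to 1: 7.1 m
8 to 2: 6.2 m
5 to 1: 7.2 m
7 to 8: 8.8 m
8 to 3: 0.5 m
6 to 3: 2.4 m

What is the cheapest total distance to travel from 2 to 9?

Compare a few routes:
2–4–9: 9.6+0.9 = 10.5
2–8–9: 6.2+4.3 = 10.5
2–8–4–9: 6.2+1.2+0.9 = 8.3
2–9: 9.1 = 9.1
Cheapest is 2–8–4–9 at 8.3 m.

8.3 m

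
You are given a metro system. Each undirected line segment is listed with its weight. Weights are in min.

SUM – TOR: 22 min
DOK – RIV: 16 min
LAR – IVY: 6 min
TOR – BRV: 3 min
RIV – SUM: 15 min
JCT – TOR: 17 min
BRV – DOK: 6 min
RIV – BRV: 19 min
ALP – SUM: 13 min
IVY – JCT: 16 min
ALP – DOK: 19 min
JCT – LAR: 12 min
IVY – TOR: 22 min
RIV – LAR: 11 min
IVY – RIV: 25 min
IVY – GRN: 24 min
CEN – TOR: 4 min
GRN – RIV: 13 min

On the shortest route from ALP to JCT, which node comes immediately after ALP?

Compare a few routes:
ALP → DOK → BRV → TOR → JCT: 19+6+3+17 = 45
ALP → SUM → RIV → LAR → JCT: 13+15+11+12 = 51
ALP → SUM → TOR → JCT: 13+22+17 = 52
ALP → DOK → RIV → LAR → JCT: 19+16+11+12 = 58
The minimum is 45 min via ALP → DOK → BRV → TOR → JCT.
So from ALP the first move is to DOK.

DOK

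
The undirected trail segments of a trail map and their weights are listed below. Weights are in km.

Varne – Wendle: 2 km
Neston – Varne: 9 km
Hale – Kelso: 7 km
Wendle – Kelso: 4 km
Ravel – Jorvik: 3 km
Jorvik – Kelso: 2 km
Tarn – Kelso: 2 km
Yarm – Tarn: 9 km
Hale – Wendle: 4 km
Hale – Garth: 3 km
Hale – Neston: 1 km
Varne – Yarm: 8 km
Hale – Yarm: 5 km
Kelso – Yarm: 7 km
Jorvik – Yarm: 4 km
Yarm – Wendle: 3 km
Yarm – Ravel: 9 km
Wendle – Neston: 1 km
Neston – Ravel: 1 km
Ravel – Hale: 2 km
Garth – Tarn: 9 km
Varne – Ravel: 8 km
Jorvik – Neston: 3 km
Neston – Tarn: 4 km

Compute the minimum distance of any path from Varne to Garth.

7 km

Candidate routes:
Varne → Wendle → Neston → Ravel → Hale → Garth: 2+1+1+2+3 = 9
Varne → Wendle → Hale → Garth: 2+4+3 = 9
Varne → Wendle → Neston → Hale → Garth: 2+1+1+3 = 7
Cheapest is Varne → Wendle → Neston → Hale → Garth at 7 km.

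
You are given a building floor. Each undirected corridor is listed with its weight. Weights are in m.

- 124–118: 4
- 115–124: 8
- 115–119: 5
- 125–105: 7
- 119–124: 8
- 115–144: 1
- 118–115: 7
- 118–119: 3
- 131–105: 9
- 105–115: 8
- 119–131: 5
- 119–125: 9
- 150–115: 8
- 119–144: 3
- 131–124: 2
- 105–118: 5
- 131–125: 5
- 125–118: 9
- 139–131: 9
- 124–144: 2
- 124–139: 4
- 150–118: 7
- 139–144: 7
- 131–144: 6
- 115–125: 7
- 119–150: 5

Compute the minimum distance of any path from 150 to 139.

Running Dijkstra from 150:
150: 0
119: 5  (via 150)
118: 7  (via 150)
144: 8  (via 119)
115: 8  (via 150)
124: 10  (via 144)
131: 10  (via 119)
105: 12  (via 118)
139: 14  (via 124)
Shortest route: 150–119–144–124–139 = 14 m.

14 m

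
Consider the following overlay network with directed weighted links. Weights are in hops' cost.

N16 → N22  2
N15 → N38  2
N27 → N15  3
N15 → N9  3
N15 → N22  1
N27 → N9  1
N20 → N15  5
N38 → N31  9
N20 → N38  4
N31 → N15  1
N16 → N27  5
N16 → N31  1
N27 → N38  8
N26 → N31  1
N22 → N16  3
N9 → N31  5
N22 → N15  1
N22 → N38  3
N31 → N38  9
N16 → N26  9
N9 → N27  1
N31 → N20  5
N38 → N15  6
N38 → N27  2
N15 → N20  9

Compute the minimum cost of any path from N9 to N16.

Running Dijkstra from N9:
N9: 0
N27: 1  (via N9)
N15: 4  (via N27)
N31: 5  (via N9)
N22: 5  (via N15)
N38: 6  (via N15)
N16: 8  (via N22)
Shortest route: N9 → N27 → N15 → N22 → N16 = 8 hops' cost.

8 hops' cost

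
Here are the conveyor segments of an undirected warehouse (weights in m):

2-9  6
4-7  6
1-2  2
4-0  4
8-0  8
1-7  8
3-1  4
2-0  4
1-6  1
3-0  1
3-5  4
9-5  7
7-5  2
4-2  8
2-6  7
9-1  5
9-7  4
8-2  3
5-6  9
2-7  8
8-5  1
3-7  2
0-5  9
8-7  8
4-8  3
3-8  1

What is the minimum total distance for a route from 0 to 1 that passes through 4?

12 m

Shortest 0→4: 0 → 4 = 4
Best 4 to 1: 4 → 8 → 3 → 1 costing 8
Total via 4: 4 + 8 = 12 m.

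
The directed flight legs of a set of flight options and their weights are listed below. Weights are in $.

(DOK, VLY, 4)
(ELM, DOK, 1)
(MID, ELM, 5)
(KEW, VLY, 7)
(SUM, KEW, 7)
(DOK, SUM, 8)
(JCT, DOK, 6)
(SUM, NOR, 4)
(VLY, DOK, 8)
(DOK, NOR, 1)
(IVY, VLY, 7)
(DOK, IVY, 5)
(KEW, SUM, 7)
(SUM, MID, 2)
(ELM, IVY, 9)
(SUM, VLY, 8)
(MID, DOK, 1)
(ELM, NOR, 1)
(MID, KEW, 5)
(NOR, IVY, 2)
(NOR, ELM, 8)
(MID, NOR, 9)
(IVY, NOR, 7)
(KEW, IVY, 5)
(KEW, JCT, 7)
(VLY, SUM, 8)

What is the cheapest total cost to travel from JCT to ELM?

Enumerating some paths:
JCT - DOK - SUM - MID - ELM: 6+8+2+5 = 21
JCT - DOK - NOR - ELM: 6+1+8 = 15
JCT - DOK - VLY - SUM - MID - ELM: 6+4+8+2+5 = 25
Cheapest is JCT - DOK - NOR - ELM at $15.

$15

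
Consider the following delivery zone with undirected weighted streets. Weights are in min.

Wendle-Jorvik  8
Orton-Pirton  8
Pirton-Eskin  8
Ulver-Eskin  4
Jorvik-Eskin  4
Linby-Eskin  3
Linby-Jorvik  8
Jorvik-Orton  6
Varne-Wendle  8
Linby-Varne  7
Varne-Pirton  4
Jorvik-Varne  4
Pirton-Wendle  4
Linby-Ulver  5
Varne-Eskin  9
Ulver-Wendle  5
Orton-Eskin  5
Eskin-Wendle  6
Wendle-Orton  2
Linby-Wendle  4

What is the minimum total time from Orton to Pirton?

6 min

Settle nodes by increasing distance from Orton:
Orton: 0
Wendle: 2  (via Orton)
Eskin: 5  (via Orton)
Pirton: 6  (via Wendle)
Shortest route: Orton–Wendle–Pirton = 6 min.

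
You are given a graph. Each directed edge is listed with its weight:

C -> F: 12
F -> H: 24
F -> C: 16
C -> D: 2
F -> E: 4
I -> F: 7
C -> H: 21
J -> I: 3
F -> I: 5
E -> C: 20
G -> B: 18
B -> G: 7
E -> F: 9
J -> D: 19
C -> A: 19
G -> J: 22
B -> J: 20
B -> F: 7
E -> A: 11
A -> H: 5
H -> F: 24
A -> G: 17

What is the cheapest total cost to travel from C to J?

Compare a few routes:
C–A–G–J: 19+17+22 = 58
C–F–E–A–G–B–J: 12+4+11+17+18+20 = 82
C–F–E–A–G–J: 12+4+11+17+22 = 66
C–A–G–B–J: 19+17+18+20 = 74
The minimum is 58 via C–A–G–J.

58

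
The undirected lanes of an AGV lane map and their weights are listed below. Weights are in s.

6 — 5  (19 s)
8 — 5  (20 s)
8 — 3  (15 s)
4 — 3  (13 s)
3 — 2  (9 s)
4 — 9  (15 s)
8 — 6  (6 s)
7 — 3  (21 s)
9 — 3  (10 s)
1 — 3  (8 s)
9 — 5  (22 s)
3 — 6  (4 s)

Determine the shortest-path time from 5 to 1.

31 s

Compare a few routes:
5 - 8 - 6 - 3 - 1: 20+6+4+8 = 38
5 - 6 - 3 - 1: 19+4+8 = 31
The minimum is 31 s via 5 - 6 - 3 - 1.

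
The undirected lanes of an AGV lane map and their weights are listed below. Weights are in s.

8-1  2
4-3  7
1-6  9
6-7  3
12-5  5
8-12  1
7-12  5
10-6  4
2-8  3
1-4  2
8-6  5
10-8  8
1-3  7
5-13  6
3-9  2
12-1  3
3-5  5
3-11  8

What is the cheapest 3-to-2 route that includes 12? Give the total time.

Best 3 to 12: 3 → 5 → 12 costing 10
Shortest 12→2: 12 → 8 → 2 = 4
Total via 12: 10 + 4 = 14 s.

14 s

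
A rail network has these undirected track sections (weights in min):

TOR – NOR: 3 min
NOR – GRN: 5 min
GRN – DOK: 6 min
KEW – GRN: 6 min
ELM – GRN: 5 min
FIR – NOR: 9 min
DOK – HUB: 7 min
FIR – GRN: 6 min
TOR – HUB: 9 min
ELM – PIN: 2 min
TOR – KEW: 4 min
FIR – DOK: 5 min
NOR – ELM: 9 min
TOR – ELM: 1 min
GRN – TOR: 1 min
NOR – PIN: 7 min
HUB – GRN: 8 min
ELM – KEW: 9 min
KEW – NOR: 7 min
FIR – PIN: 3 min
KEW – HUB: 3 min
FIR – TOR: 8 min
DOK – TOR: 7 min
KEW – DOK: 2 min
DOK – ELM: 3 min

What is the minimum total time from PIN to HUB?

10 min

Shortest distances from PIN:
PIN: 0
ELM: 2  (via PIN)
TOR: 3  (via ELM)
FIR: 3  (via PIN)
GRN: 4  (via TOR)
DOK: 5  (via ELM)
NOR: 6  (via TOR)
KEW: 7  (via TOR)
HUB: 10  (via KEW)
Shortest route: PIN–ELM–TOR–KEW–HUB = 10 min.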